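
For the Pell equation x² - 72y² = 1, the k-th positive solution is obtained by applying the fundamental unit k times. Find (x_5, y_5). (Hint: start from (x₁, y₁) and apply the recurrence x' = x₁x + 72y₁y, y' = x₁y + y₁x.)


Step 1: Find the fundamental solution (x₁, y₁) of x² - 72y² = 1.
  Expand √72 as a continued fraction. a₀ = ⌊√72⌋ = 8; iterate m_{k+1} = d_k·a_k − m_k, d_{k+1} = (72 − m_{k+1}²)/d_k, a_{k+1} = ⌊(a₀ + m_{k+1})/d_{k+1}⌋ (starting m₀ = 0, d₀ = 1), with convergents p_k = a_k·p_{k-1} + p_{k-2}, q_k = a_k·q_{k-1} + q_{k-2} (p₋₁ = 1, q₋₁ = 0):
  k = 0: a₀ = 8; p₀/q₀ = 8/1; p₀² − 72·q₀² = 64 − 72 = -8.
  k = 1: m = 8, d = 8, a = ⌊(8 + 8)/8⌋ = 2; p/q = (2·8 + 1)/(2·1 + 0) = 17/2; p² − 72·q² = 289 − 288 = 1.
  The first convergent with p² − 72·q² = 1 gives the fundamental solution (x₁, y₁) = (17, 2).
Step 2: Apply the recurrence (x_{n+1}, y_{n+1}) = (x₁x_n + 72y₁y_n, x₁y_n + y₁x_n) repeatedly.
  From (x_1, y_1) = (17, 2): x_2 = 17·17 + 72·2·2 = 577; y_2 = 17·2 + 2·17 = 68.
  From (x_2, y_2) = (577, 68): x_3 = 17·577 + 72·2·68 = 19601; y_3 = 17·68 + 2·577 = 2310.
  From (x_3, y_3) = (19601, 2310): x_4 = 17·19601 + 72·2·2310 = 665857; y_4 = 17·2310 + 2·19601 = 78472.
  From (x_4, y_4) = (665857, 78472): x_5 = 17·665857 + 72·2·78472 = 22619537; y_5 = 17·78472 + 2·665857 = 2665738.
Step 3: Verify x_5² - 72·y_5² = 511643454094369 - 511643454094368 = 1 (should be 1). ✓

(x_1, y_1) = (17, 2); (x_5, y_5) = (22619537, 2665738).


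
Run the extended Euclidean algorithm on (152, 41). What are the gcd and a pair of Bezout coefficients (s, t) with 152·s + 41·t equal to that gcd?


Euclidean algorithm on (152, 41) — divide until remainder is 0:
  152 = 3 · 41 + 29
  41 = 1 · 29 + 12
  29 = 2 · 12 + 5
  12 = 2 · 5 + 2
  5 = 2 · 2 + 1
  2 = 2 · 1 + 0
gcd(152, 41) = 1.
Track Bezout coefficients alongside the remainders: start with r₀ = 152 = a·1 + b·0 (s = 1, t = 0) and r₁ = 41 = a·0 + b·1 (s = 0, t = 1); each new remainder r_{k+1} = r_{k-1} − q_k·r_k inherits s_{k+1} = s_{k-1} − q_k·s_k, t_{k+1} = t_{k-1} − q_k·t_k, so r_k = a·s_k + b·t_k at every step:
  q = 3: r = 29, s = 1 − 3·0 = 1, t = 0 − 3·1 = -3  (check: 152·1 + 41·(-3) = 29)
  q = 1: r = 12, s = 0 − 1·1 = -1, t = 1 − 1·(-3) = 4  (check: 152·(-1) + 41·4 = 12)
  q = 2: r = 5, s = 1 − 2·(-1) = 3, t = -3 − 2·4 = -11  (check: 152·3 + 41·(-11) = 5)
  q = 2: r = 2, s = -1 − 2·3 = -7, t = 4 − 2·(-11) = 26  (check: 152·(-7) + 41·26 = 2)
  q = 2: r = 1, s = 3 − 2·(-7) = 17, t = -11 − 2·26 = -63  (check: 152·17 + 41·(-63) = 1)
The row with r = 1 (the gcd) gives the Bezout coefficients s = 17, t = -63.
Result: 152 · (17) + 41 · (-63) = 1.

gcd(152, 41) = 1; s = 17, t = -63 (check: 152·17 + 41·(-63) = 1).


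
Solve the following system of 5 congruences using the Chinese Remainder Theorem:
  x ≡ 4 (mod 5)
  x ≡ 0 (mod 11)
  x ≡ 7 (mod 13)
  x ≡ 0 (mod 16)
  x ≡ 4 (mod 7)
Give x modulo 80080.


Product of moduli M = 5 · 11 · 13 · 16 · 7 = 80080.
Merge one congruence at a time:
  Start: x ≡ 4 (mod 5).
  Combine with x ≡ 0 (mod 11); new modulus lcm = 55.
    Write x = 4 + 5·t and substitute into x ≡ 0 (mod 11): 5·t ≡ 0 − 4 = -4 (mod 11).
    Reduce coefficients mod 11: 5·t ≡ 7 (mod 11).
    The inverse of 5 mod 11 is 9 (since 5·9 = 45 = 4·11 + 1), so t ≡ 9·7 = 63 ≡ 8 (mod 11).
    Then x = 4 + 5·8 = 44, valid modulo lcm(5, 11) = 55: x ≡ 44 (mod 55).
  Combine with x ≡ 7 (mod 13); new modulus lcm = 715.
    Write x = 44 + 55·t and substitute into x ≡ 7 (mod 13): 55·t ≡ 7 − 44 = -37 (mod 13).
    Reduce coefficients mod 13: 3·t ≡ 2 (mod 13).
    The inverse of 3 mod 13 is 9 (since 3·9 = 27 = 2·13 + 1), so t ≡ 9·2 = 18 ≡ 5 (mod 13).
    Then x = 44 + 55·5 = 319, valid modulo lcm(55, 13) = 715: x ≡ 319 (mod 715).
  Combine with x ≡ 0 (mod 16); new modulus lcm = 11440.
    Write x = 319 + 715·t and substitute into x ≡ 0 (mod 16): 715·t ≡ 0 − 319 = -319 (mod 16).
    Reduce coefficients mod 16: 11·t ≡ 1 (mod 16).
    The inverse of 11 mod 16 is 3 (since 11·3 = 33 = 2·16 + 1), so t ≡ 3·1 = 3 ≡ 3 (mod 16).
    Then x = 319 + 715·3 = 2464, valid modulo lcm(715, 16) = 11440: x ≡ 2464 (mod 11440).
  Combine with x ≡ 4 (mod 7); new modulus lcm = 80080.
    Write x = 2464 + 11440·t and substitute into x ≡ 4 (mod 7): 11440·t ≡ 4 − 2464 = -2460 (mod 7).
    Reduce coefficients mod 7: 2·t ≡ 4 (mod 7).
    The inverse of 2 mod 7 is 4 (since 2·4 = 8 = 1·7 + 1), so t ≡ 4·4 = 16 ≡ 2 (mod 7).
    Then x = 2464 + 11440·2 = 25344, valid modulo lcm(11440, 7) = 80080: x ≡ 25344 (mod 80080).
Verify against each original: 25344 mod 5 = 4, 25344 mod 11 = 0, 25344 mod 13 = 7, 25344 mod 16 = 0, 25344 mod 7 = 4.

x ≡ 25344 (mod 80080).


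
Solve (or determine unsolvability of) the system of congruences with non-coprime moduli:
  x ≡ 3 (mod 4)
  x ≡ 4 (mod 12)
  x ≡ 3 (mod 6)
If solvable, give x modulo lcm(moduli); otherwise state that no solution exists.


Moduli 4, 12, 6 are not pairwise coprime, so CRT works modulo lcm(m_i) when all pairwise compatibility conditions hold.
Pairwise compatibility: gcd(m_i, m_j) must divide a_i - a_j for every pair.
Merge one congruence at a time:
  Start: x ≡ 3 (mod 4).
  Combine with x ≡ 4 (mod 12): gcd(4, 12) = 4, and 4 - 3 = 1 is NOT divisible by 4.
    ⇒ system is inconsistent (no integer solution).

No solution (the system is inconsistent).


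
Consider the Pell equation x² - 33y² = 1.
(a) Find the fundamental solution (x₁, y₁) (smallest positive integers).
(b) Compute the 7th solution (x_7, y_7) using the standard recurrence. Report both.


Step 1: Find the fundamental solution (x₁, y₁) of x² - 33y² = 1.
  Expand √33 as a continued fraction. a₀ = ⌊√33⌋ = 5; iterate m_{k+1} = d_k·a_k − m_k, d_{k+1} = (33 − m_{k+1}²)/d_k, a_{k+1} = ⌊(a₀ + m_{k+1})/d_{k+1}⌋ (starting m₀ = 0, d₀ = 1), with convergents p_k = a_k·p_{k-1} + p_{k-2}, q_k = a_k·q_{k-1} + q_{k-2} (p₋₁ = 1, q₋₁ = 0):
  k = 0: a₀ = 5; p₀/q₀ = 5/1; p₀² − 33·q₀² = 25 − 33 = -8.
  k = 1: m = 5, d = 8, a = ⌊(5 + 5)/8⌋ = 1; p/q = (1·5 + 1)/(1·1 + 0) = 6/1; p² − 33·q² = 36 − 33 = 3.
  k = 2: m = 3, d = 3, a = ⌊(5 + 3)/3⌋ = 2; p/q = (2·6 + 5)/(2·1 + 1) = 17/3; p² − 33·q² = 289 − 297 = -8.
  k = 3: m = 3, d = 8, a = ⌊(5 + 3)/8⌋ = 1; p/q = (1·17 + 6)/(1·3 + 1) = 23/4; p² − 33·q² = 529 − 528 = 1.
  The first convergent with p² − 33·q² = 1 gives the fundamental solution (x₁, y₁) = (23, 4).
Step 2: Apply the recurrence (x_{n+1}, y_{n+1}) = (x₁x_n + 33y₁y_n, x₁y_n + y₁x_n) repeatedly.
  From (x_1, y_1) = (23, 4): x_2 = 23·23 + 33·4·4 = 1057; y_2 = 23·4 + 4·23 = 184.
  From (x_2, y_2) = (1057, 184): x_3 = 23·1057 + 33·4·184 = 48599; y_3 = 23·184 + 4·1057 = 8460.
  From (x_3, y_3) = (48599, 8460): x_4 = 23·48599 + 33·4·8460 = 2234497; y_4 = 23·8460 + 4·48599 = 388976.
  From (x_4, y_4) = (2234497, 388976): x_5 = 23·2234497 + 33·4·388976 = 102738263; y_5 = 23·388976 + 4·2234497 = 17884436.
  From (x_5, y_5) = (102738263, 17884436): x_6 = 23·102738263 + 33·4·17884436 = 4723725601; y_6 = 23·17884436 + 4·102738263 = 822295080.
  From (x_6, y_6) = (4723725601, 822295080): x_7 = 23·4723725601 + 33·4·822295080 = 217188639383; y_7 = 23·822295080 + 4·4723725601 = 37807689244.
Step 3: Verify x_7² - 33·y_7² = 47170905077038818620689 - 47170905077038818620688 = 1 (should be 1). ✓

(x_1, y_1) = (23, 4); (x_7, y_7) = (217188639383, 37807689244).


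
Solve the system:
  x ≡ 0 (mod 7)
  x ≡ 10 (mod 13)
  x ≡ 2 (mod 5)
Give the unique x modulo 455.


Moduli 7, 13, 5 are pairwise coprime; by CRT there is a unique solution modulo M = 7 · 13 · 5 = 455.
Solve pairwise, accumulating the modulus:
  Start with x ≡ 0 (mod 7).
  Combine with x ≡ 10 (mod 13): since gcd(7, 13) = 1, we get a unique residue mod 91.
    Write x = 0 + 7·t and substitute into x ≡ 10 (mod 13): 7·t ≡ 10 − 0 = 10 (mod 13).
    The inverse of 7 mod 13 is 2 (since 7·2 = 14 = 1·13 + 1), so t ≡ 2·10 = 20 ≡ 7 (mod 13).
    Then x = 0 + 7·7 = 49, valid modulo lcm(7, 13) = 91: x ≡ 49 (mod 91).
  Combine with x ≡ 2 (mod 5): since gcd(91, 5) = 1, we get a unique residue mod 455.
    Write x = 49 + 91·t and substitute into x ≡ 2 (mod 5): 91·t ≡ 2 − 49 = -47 (mod 5).
    Reduce coefficients mod 5: 1·t ≡ 3 (mod 5).
    So t ≡ 3 (mod 5).
    Then x = 49 + 91·3 = 322, valid modulo lcm(91, 5) = 455: x ≡ 322 (mod 455).
Verify: 322 mod 7 = 0 ✓, 322 mod 13 = 10 ✓, 322 mod 5 = 2 ✓.

x ≡ 322 (mod 455).


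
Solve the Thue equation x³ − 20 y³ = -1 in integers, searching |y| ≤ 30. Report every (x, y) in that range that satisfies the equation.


The equation is x³ - 20y³ = -1. For fixed y, x³ = 20·y³ − 1, so a solution requires the RHS to be a perfect cube.
Strategy: iterate y from -30 to 30, compute RHS = 20·y³ − 1, and check whether it is a (positive or negative) perfect cube.
Check small values of y:
  y = 0: RHS = -1 = (-1)³ ⇒ x = -1 works.
  y = 1: RHS = 19 is not a perfect cube.
  y = -1: RHS = -21 is not a perfect cube.
  y = 2: RHS = 159 is not a perfect cube.
  y = -2: RHS = -161 is not a perfect cube.
  y = 3: RHS = 539 is not a perfect cube.
  y = -3: RHS = -541 is not a perfect cube.
Continuing, at y = 7: RHS = 6859 = (19)³ ⇒ x = 19 works.
Searching the remaining y in |y| ≤ 30 finds no further solutions.
Collected solutions: (-1, 0), (19, 7).

Solutions (with |y| ≤ 30): (-1, 0), (19, 7).


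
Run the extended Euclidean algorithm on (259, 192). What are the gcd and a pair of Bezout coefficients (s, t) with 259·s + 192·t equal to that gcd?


Euclidean algorithm on (259, 192) — divide until remainder is 0:
  259 = 1 · 192 + 67
  192 = 2 · 67 + 58
  67 = 1 · 58 + 9
  58 = 6 · 9 + 4
  9 = 2 · 4 + 1
  4 = 4 · 1 + 0
gcd(259, 192) = 1.
Track Bezout coefficients alongside the remainders: start with r₀ = 259 = a·1 + b·0 (s = 1, t = 0) and r₁ = 192 = a·0 + b·1 (s = 0, t = 1); each new remainder r_{k+1} = r_{k-1} − q_k·r_k inherits s_{k+1} = s_{k-1} − q_k·s_k, t_{k+1} = t_{k-1} − q_k·t_k, so r_k = a·s_k + b·t_k at every step:
  q = 1: r = 67, s = 1 − 1·0 = 1, t = 0 − 1·1 = -1  (check: 259·1 + 192·(-1) = 67)
  q = 2: r = 58, s = 0 − 2·1 = -2, t = 1 − 2·(-1) = 3  (check: 259·(-2) + 192·3 = 58)
  q = 1: r = 9, s = 1 − 1·(-2) = 3, t = -1 − 1·3 = -4  (check: 259·3 + 192·(-4) = 9)
  q = 6: r = 4, s = -2 − 6·3 = -20, t = 3 − 6·(-4) = 27  (check: 259·(-20) + 192·27 = 4)
  q = 2: r = 1, s = 3 − 2·(-20) = 43, t = -4 − 2·27 = -58  (check: 259·43 + 192·(-58) = 1)
The row with r = 1 (the gcd) gives the Bezout coefficients s = 43, t = -58.
Result: 259 · (43) + 192 · (-58) = 1.

gcd(259, 192) = 1; s = 43, t = -58 (check: 259·43 + 192·(-58) = 1).


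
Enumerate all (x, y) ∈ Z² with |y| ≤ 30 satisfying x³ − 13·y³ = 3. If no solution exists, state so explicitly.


The equation is x³ - 13y³ = 3. For fixed y, x³ = 13·y³ + 3, so a solution requires the RHS to be a perfect cube.
Strategy: iterate y from -30 to 30, compute RHS = 13·y³ + 3, and check whether it is a (positive or negative) perfect cube.
Check small values of y:
  y = 0: RHS = 3 is not a perfect cube.
  y = 1: RHS = 16 is not a perfect cube.
  y = -1: RHS = -10 is not a perfect cube.
  y = 2: RHS = 107 is not a perfect cube.
  y = -2: RHS = -101 is not a perfect cube.
  y = 3: RHS = 354 is not a perfect cube.
  y = -3: RHS = -348 is not a perfect cube.
Continuing the search up to |y| = 30 finds no solutions either.
No (x, y) in the scanned range satisfies the equation.

No integer solutions with |y| ≤ 30.


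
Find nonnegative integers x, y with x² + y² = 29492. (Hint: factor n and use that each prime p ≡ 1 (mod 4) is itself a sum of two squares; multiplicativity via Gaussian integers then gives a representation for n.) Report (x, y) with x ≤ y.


Step 1: Factor n = 29492 = 2^2 · 73 · 101.
Step 2: Check the mod-4 condition on each prime factor: 2 = 2 (special); 73 ≡ 1 (mod 4), exponent 1; 101 ≡ 1 (mod 4), exponent 1.
All primes ≡ 3 (mod 4) appear to even exponent (or don't appear), so by the two-squares theorem n IS expressible as a sum of two squares.
Step 3: Build a representation. Group n = k² · m with k = 2 and m = 73 · 101 = 7373 (a product of primes ≡ 1 (mod 4)); a representation of m scales to one of n via (k·x)² + (k·y)² = k²(x² + y²). Each prime p ≡ 1 (mod 4) is itself a sum of two squares; find a² by testing p − a² for a perfect square:
  73: 73 − 1² = 72, 73 − 2² = 69, 73 − 3² = 64 = 8² ⇒ 73 = 3² + 8².
  101: 101 − 1² = 100 = 10² ⇒ 101 = 1² + 10².
  Combine using the Brahmagupta–Fibonacci identity (a² + b²)(c² + d²) = (ac − bd)² + (ad + bc)² = (ac + bd)² + (ad − bc)²:
  73 · 101 = 7373: from (3² + 8²)(1² + 10²), take (3·1 − 8·10, 3·10 + 8·1) = (3 − 80, 30 + 8) = (-77, 38); dropping signs (only squares matter) gives (77, 38); check 77² + 38² = 5929 + 1444 = 7373 ✓.
  Scale by k = 2: (2·77, 2·38) = (154, 76).
Step 4: Order so x ≤ y and verify: 76² + 154² = 5776 + 23716 = 29492 = n. ✓

n = 29492 = 76² + 154² (one valid representation with x ≤ y).


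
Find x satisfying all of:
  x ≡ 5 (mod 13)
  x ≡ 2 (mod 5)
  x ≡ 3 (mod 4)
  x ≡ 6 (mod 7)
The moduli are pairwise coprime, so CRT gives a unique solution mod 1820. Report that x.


Product of moduli M = 13 · 5 · 4 · 7 = 1820.
Merge one congruence at a time:
  Start: x ≡ 5 (mod 13).
  Combine with x ≡ 2 (mod 5); new modulus lcm = 65.
    Write x = 5 + 13·t and substitute into x ≡ 2 (mod 5): 13·t ≡ 2 − 5 = -3 (mod 5).
    Reduce coefficients mod 5: 3·t ≡ 2 (mod 5).
    The inverse of 3 mod 5 is 2 (since 3·2 = 6 = 1·5 + 1), so t ≡ 2·2 = 4 ≡ 4 (mod 5).
    Then x = 5 + 13·4 = 57, valid modulo lcm(13, 5) = 65: x ≡ 57 (mod 65).
  Combine with x ≡ 3 (mod 4); new modulus lcm = 260.
    Write x = 57 + 65·t and substitute into x ≡ 3 (mod 4): 65·t ≡ 3 − 57 = -54 (mod 4).
    Reduce coefficients mod 4: 1·t ≡ 2 (mod 4).
    So t ≡ 2 (mod 4).
    Then x = 57 + 65·2 = 187, valid modulo lcm(65, 4) = 260: x ≡ 187 (mod 260).
  Combine with x ≡ 6 (mod 7); new modulus lcm = 1820.
    Write x = 187 + 260·t and substitute into x ≡ 6 (mod 7): 260·t ≡ 6 − 187 = -181 (mod 7).
    Reduce coefficients mod 7: 1·t ≡ 1 (mod 7).
    So t ≡ 1 (mod 7).
    Then x = 187 + 260·1 = 447, valid modulo lcm(260, 7) = 1820: x ≡ 447 (mod 1820).
Verify against each original: 447 mod 13 = 5, 447 mod 5 = 2, 447 mod 4 = 3, 447 mod 7 = 6.

x ≡ 447 (mod 1820).


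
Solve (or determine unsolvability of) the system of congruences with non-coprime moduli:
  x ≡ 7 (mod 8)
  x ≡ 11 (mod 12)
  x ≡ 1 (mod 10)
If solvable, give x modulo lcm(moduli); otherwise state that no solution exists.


Moduli 8, 12, 10 are not pairwise coprime, so CRT works modulo lcm(m_i) when all pairwise compatibility conditions hold.
Pairwise compatibility: gcd(m_i, m_j) must divide a_i - a_j for every pair.
Merge one congruence at a time:
  Start: x ≡ 7 (mod 8).
  Combine with x ≡ 11 (mod 12): gcd(8, 12) = 4; 11 - 7 = 4, which IS divisible by 4, so compatible.
    Write x = 7 + 8·t and substitute into x ≡ 11 (mod 12): 8·t ≡ 11 − 7 = 4 (mod 12).
    Divide the congruence (and modulus) by g = 4: 2·t ≡ 1 (mod 3).
    The inverse of 2 mod 3 is 2 (since 2·2 = 4 = 1·3 + 1), so t ≡ 2·1 = 2 ≡ 2 (mod 3).
    Then x = 7 + 8·2 = 23, valid modulo lcm(8, 12) = 24: x ≡ 23 (mod 24).
  Combine with x ≡ 1 (mod 10): gcd(24, 10) = 2; 1 - 23 = -22, which IS divisible by 2, so compatible.
    Write x = 23 + 24·t and substitute into x ≡ 1 (mod 10): 24·t ≡ 1 − 23 = -22 (mod 10).
    Divide the congruence (and modulus) by g = 2: 12·t ≡ -11 (mod 5).
    Reduce coefficients mod 5: 2·t ≡ 4 (mod 5).
    The inverse of 2 mod 5 is 3 (since 2·3 = 6 = 1·5 + 1), so t ≡ 3·4 = 12 ≡ 2 (mod 5).
    Then x = 23 + 24·2 = 71, valid modulo lcm(24, 10) = 120: x ≡ 71 (mod 120).
Verify: 71 mod 8 = 7, 71 mod 12 = 11, 71 mod 10 = 1.

x ≡ 71 (mod 120).


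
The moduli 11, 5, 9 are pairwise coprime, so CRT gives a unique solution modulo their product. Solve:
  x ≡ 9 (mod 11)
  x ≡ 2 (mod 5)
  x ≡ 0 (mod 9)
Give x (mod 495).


Moduli 11, 5, 9 are pairwise coprime; by CRT there is a unique solution modulo M = 11 · 5 · 9 = 495.
Solve pairwise, accumulating the modulus:
  Start with x ≡ 9 (mod 11).
  Combine with x ≡ 2 (mod 5): since gcd(11, 5) = 1, we get a unique residue mod 55.
    Write x = 9 + 11·t and substitute into x ≡ 2 (mod 5): 11·t ≡ 2 − 9 = -7 (mod 5).
    Reduce coefficients mod 5: 1·t ≡ 3 (mod 5).
    So t ≡ 3 (mod 5).
    Then x = 9 + 11·3 = 42, valid modulo lcm(11, 5) = 55: x ≡ 42 (mod 55).
  Combine with x ≡ 0 (mod 9): since gcd(55, 9) = 1, we get a unique residue mod 495.
    Write x = 42 + 55·t and substitute into x ≡ 0 (mod 9): 55·t ≡ 0 − 42 = -42 (mod 9).
    Reduce coefficients mod 9: 1·t ≡ 3 (mod 9).
    So t ≡ 3 (mod 9).
    Then x = 42 + 55·3 = 207, valid modulo lcm(55, 9) = 495: x ≡ 207 (mod 495).
Verify: 207 mod 11 = 9 ✓, 207 mod 5 = 2 ✓, 207 mod 9 = 0 ✓.

x ≡ 207 (mod 495).


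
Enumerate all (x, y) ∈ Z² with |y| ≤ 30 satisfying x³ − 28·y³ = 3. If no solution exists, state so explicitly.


The equation is x³ - 28y³ = 3. For fixed y, x³ = 28·y³ + 3, so a solution requires the RHS to be a perfect cube.
Strategy: iterate y from -30 to 30, compute RHS = 28·y³ + 3, and check whether it is a (positive or negative) perfect cube.
Check small values of y:
  y = 0: RHS = 3 is not a perfect cube.
  y = 1: RHS = 31 is not a perfect cube.
  y = -1: RHS = -25 is not a perfect cube.
  y = 2: RHS = 227 is not a perfect cube.
  y = -2: RHS = -221 is not a perfect cube.
  y = 3: RHS = 759 is not a perfect cube.
  y = -3: RHS = -753 is not a perfect cube.
Continuing the search up to |y| = 30 finds no solutions either.
No (x, y) in the scanned range satisfies the equation.

No integer solutions with |y| ≤ 30.


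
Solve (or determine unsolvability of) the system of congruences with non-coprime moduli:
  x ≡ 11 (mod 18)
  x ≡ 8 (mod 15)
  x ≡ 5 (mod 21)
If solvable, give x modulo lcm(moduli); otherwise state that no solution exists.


Moduli 18, 15, 21 are not pairwise coprime, so CRT works modulo lcm(m_i) when all pairwise compatibility conditions hold.
Pairwise compatibility: gcd(m_i, m_j) must divide a_i - a_j for every pair.
Merge one congruence at a time:
  Start: x ≡ 11 (mod 18).
  Combine with x ≡ 8 (mod 15): gcd(18, 15) = 3; 8 - 11 = -3, which IS divisible by 3, so compatible.
    Write x = 11 + 18·t and substitute into x ≡ 8 (mod 15): 18·t ≡ 8 − 11 = -3 (mod 15).
    Divide the congruence (and modulus) by g = 3: 6·t ≡ -1 (mod 5).
    Reduce coefficients mod 5: 1·t ≡ 4 (mod 5).
    So t ≡ 4 (mod 5).
    Then x = 11 + 18·4 = 83, valid modulo lcm(18, 15) = 90: x ≡ 83 (mod 90).
  Combine with x ≡ 5 (mod 21): gcd(90, 21) = 3; 5 - 83 = -78, which IS divisible by 3, so compatible.
    Write x = 83 + 90·t and substitute into x ≡ 5 (mod 21): 90·t ≡ 5 − 83 = -78 (mod 21).
    Divide the congruence (and modulus) by g = 3: 30·t ≡ -26 (mod 7).
    Reduce coefficients mod 7: 2·t ≡ 2 (mod 7).
    The inverse of 2 mod 7 is 4 (since 2·4 = 8 = 1·7 + 1), so t ≡ 4·2 = 8 ≡ 1 (mod 7).
    Then x = 83 + 90·1 = 173, valid modulo lcm(90, 21) = 630: x ≡ 173 (mod 630).
Verify: 173 mod 18 = 11, 173 mod 15 = 8, 173 mod 21 = 5.

x ≡ 173 (mod 630).


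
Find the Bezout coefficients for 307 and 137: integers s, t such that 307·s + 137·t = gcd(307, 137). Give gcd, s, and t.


Euclidean algorithm on (307, 137) — divide until remainder is 0:
  307 = 2 · 137 + 33
  137 = 4 · 33 + 5
  33 = 6 · 5 + 3
  5 = 1 · 3 + 2
  3 = 1 · 2 + 1
  2 = 2 · 1 + 0
gcd(307, 137) = 1.
Track Bezout coefficients alongside the remainders: start with r₀ = 307 = a·1 + b·0 (s = 1, t = 0) and r₁ = 137 = a·0 + b·1 (s = 0, t = 1); each new remainder r_{k+1} = r_{k-1} − q_k·r_k inherits s_{k+1} = s_{k-1} − q_k·s_k, t_{k+1} = t_{k-1} − q_k·t_k, so r_k = a·s_k + b·t_k at every step:
  q = 2: r = 33, s = 1 − 2·0 = 1, t = 0 − 2·1 = -2  (check: 307·1 + 137·(-2) = 33)
  q = 4: r = 5, s = 0 − 4·1 = -4, t = 1 − 4·(-2) = 9  (check: 307·(-4) + 137·9 = 5)
  q = 6: r = 3, s = 1 − 6·(-4) = 25, t = -2 − 6·9 = -56  (check: 307·25 + 137·(-56) = 3)
  q = 1: r = 2, s = -4 − 1·25 = -29, t = 9 − 1·(-56) = 65  (check: 307·(-29) + 137·65 = 2)
  q = 1: r = 1, s = 25 − 1·(-29) = 54, t = -56 − 1·65 = -121  (check: 307·54 + 137·(-121) = 1)
The row with r = 1 (the gcd) gives the Bezout coefficients s = 54, t = -121.
Result: 307 · (54) + 137 · (-121) = 1.

gcd(307, 137) = 1; s = 54, t = -121 (check: 307·54 + 137·(-121) = 1).


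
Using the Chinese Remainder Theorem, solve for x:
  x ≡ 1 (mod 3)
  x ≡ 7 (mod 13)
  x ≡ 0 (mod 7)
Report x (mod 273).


Moduli 3, 13, 7 are pairwise coprime; by CRT there is a unique solution modulo M = 3 · 13 · 7 = 273.
Solve pairwise, accumulating the modulus:
  Start with x ≡ 1 (mod 3).
  Combine with x ≡ 7 (mod 13): since gcd(3, 13) = 1, we get a unique residue mod 39.
    Write x = 1 + 3·t and substitute into x ≡ 7 (mod 13): 3·t ≡ 7 − 1 = 6 (mod 13).
    The inverse of 3 mod 13 is 9 (since 3·9 = 27 = 2·13 + 1), so t ≡ 9·6 = 54 ≡ 2 (mod 13).
    Then x = 1 + 3·2 = 7, valid modulo lcm(3, 13) = 39: x ≡ 7 (mod 39).
  Combine with x ≡ 0 (mod 7): since gcd(39, 7) = 1, we get a unique residue mod 273.
    Write x = 7 + 39·t and substitute into x ≡ 0 (mod 7): 39·t ≡ 0 − 7 = -7 (mod 7).
    Reduce coefficients mod 7: 4·t ≡ 0 (mod 7).
    The inverse of 4 mod 7 is 2 (since 4·2 = 8 = 1·7 + 1), so t ≡ 2·0 = 0 ≡ 0 (mod 7).
    Then x = 7 + 39·0 = 7, valid modulo lcm(39, 7) = 273: x ≡ 7 (mod 273).
Verify: 7 mod 3 = 1 ✓, 7 mod 13 = 7 ✓, 7 mod 7 = 0 ✓.

x ≡ 7 (mod 273).


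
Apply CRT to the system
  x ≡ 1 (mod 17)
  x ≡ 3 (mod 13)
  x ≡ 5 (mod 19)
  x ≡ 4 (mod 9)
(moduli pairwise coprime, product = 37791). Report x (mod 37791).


Product of moduli M = 17 · 13 · 19 · 9 = 37791.
Merge one congruence at a time:
  Start: x ≡ 1 (mod 17).
  Combine with x ≡ 3 (mod 13); new modulus lcm = 221.
    Write x = 1 + 17·t and substitute into x ≡ 3 (mod 13): 17·t ≡ 3 − 1 = 2 (mod 13).
    Reduce coefficients mod 13: 4·t ≡ 2 (mod 13).
    The inverse of 4 mod 13 is 10 (since 4·10 = 40 = 3·13 + 1), so t ≡ 10·2 = 20 ≡ 7 (mod 13).
    Then x = 1 + 17·7 = 120, valid modulo lcm(17, 13) = 221: x ≡ 120 (mod 221).
  Combine with x ≡ 5 (mod 19); new modulus lcm = 4199.
    Write x = 120 + 221·t and substitute into x ≡ 5 (mod 19): 221·t ≡ 5 − 120 = -115 (mod 19).
    Reduce coefficients mod 19: 12·t ≡ 18 (mod 19).
    The inverse of 12 mod 19 is 8 (since 12·8 = 96 = 5·19 + 1), so t ≡ 8·18 = 144 ≡ 11 (mod 19).
    Then x = 120 + 221·11 = 2551, valid modulo lcm(221, 19) = 4199: x ≡ 2551 (mod 4199).
  Combine with x ≡ 4 (mod 9); new modulus lcm = 37791.
    Write x = 2551 + 4199·t and substitute into x ≡ 4 (mod 9): 4199·t ≡ 4 − 2551 = -2547 (mod 9).
    Reduce coefficients mod 9: 5·t ≡ 0 (mod 9).
    The inverse of 5 mod 9 is 2 (since 5·2 = 10 = 1·9 + 1), so t ≡ 2·0 = 0 ≡ 0 (mod 9).
    Then x = 2551 + 4199·0 = 2551, valid modulo lcm(4199, 9) = 37791: x ≡ 2551 (mod 37791).
Verify against each original: 2551 mod 17 = 1, 2551 mod 13 = 3, 2551 mod 19 = 5, 2551 mod 9 = 4.

x ≡ 2551 (mod 37791).


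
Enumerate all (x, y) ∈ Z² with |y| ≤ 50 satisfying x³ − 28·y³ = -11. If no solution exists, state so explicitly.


The equation is x³ - 28y³ = -11. For fixed y, x³ = 28·y³ − 11, so a solution requires the RHS to be a perfect cube.
Strategy: iterate y from -50 to 50, compute RHS = 28·y³ − 11, and check whether it is a (positive or negative) perfect cube.
Check small values of y:
  y = 0: RHS = -11 is not a perfect cube.
  y = 1: RHS = 17 is not a perfect cube.
  y = -1: RHS = -39 is not a perfect cube.
  y = 2: RHS = 213 is not a perfect cube.
  y = -2: RHS = -235 is not a perfect cube.
  y = 3: RHS = 745 is not a perfect cube.
  y = -3: RHS = -767 is not a perfect cube.
Continuing the search up to |y| = 50 finds no solutions either.
No (x, y) in the scanned range satisfies the equation.

No integer solutions with |y| ≤ 50.


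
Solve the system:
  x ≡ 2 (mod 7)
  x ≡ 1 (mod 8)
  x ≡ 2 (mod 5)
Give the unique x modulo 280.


Moduli 7, 8, 5 are pairwise coprime; by CRT there is a unique solution modulo M = 7 · 8 · 5 = 280.
Solve pairwise, accumulating the modulus:
  Start with x ≡ 2 (mod 7).
  Combine with x ≡ 1 (mod 8): since gcd(7, 8) = 1, we get a unique residue mod 56.
    Write x = 2 + 7·t and substitute into x ≡ 1 (mod 8): 7·t ≡ 1 − 2 = -1 (mod 8).
    Reduce coefficients mod 8: 7·t ≡ 7 (mod 8).
    The inverse of 7 mod 8 is 7 (since 7·7 = 49 = 6·8 + 1), so t ≡ 7·7 = 49 ≡ 1 (mod 8).
    Then x = 2 + 7·1 = 9, valid modulo lcm(7, 8) = 56: x ≡ 9 (mod 56).
  Combine with x ≡ 2 (mod 5): since gcd(56, 5) = 1, we get a unique residue mod 280.
    Write x = 9 + 56·t and substitute into x ≡ 2 (mod 5): 56·t ≡ 2 − 9 = -7 (mod 5).
    Reduce coefficients mod 5: 1·t ≡ 3 (mod 5).
    So t ≡ 3 (mod 5).
    Then x = 9 + 56·3 = 177, valid modulo lcm(56, 5) = 280: x ≡ 177 (mod 280).
Verify: 177 mod 7 = 2 ✓, 177 mod 8 = 1 ✓, 177 mod 5 = 2 ✓.

x ≡ 177 (mod 280).


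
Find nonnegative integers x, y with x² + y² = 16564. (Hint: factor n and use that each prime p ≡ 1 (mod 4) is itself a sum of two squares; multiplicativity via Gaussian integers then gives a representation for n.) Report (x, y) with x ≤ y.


Step 1: Factor n = 16564 = 2^2 · 41 · 101.
Step 2: Check the mod-4 condition on each prime factor: 2 = 2 (special); 41 ≡ 1 (mod 4), exponent 1; 101 ≡ 1 (mod 4), exponent 1.
All primes ≡ 3 (mod 4) appear to even exponent (or don't appear), so by the two-squares theorem n IS expressible as a sum of two squares.
Step 3: Build a representation. Group n = k² · m with k = 2 and m = 41 · 101 = 4141 (a product of primes ≡ 1 (mod 4)); a representation of m scales to one of n via (k·x)² + (k·y)² = k²(x² + y²). Each prime p ≡ 1 (mod 4) is itself a sum of two squares; find a² by testing p − a² for a perfect square:
  41: 41 − 1² = 40, 41 − 2² = 37, 41 − 3² = 32, 41 − 4² = 25 = 5² ⇒ 41 = 4² + 5².
  101: 101 − 1² = 100 = 10² ⇒ 101 = 1² + 10².
  Combine using the Brahmagupta–Fibonacci identity (a² + b²)(c² + d²) = (ac − bd)² + (ad + bc)² = (ac + bd)² + (ad − bc)²:
  41 · 101 = 4141: from (4² + 5²)(1² + 10²), take (4·1 − 5·10, 4·10 + 5·1) = (4 − 50, 40 + 5) = (-46, 45); dropping signs (only squares matter) gives (46, 45); check 46² + 45² = 2116 + 2025 = 4141 ✓.
  Scale by k = 2: (2·46, 2·45) = (92, 90).
Step 4: Order so x ≤ y and verify: 90² + 92² = 8100 + 8464 = 16564 = n. ✓

n = 16564 = 90² + 92² (one valid representation with x ≤ y).


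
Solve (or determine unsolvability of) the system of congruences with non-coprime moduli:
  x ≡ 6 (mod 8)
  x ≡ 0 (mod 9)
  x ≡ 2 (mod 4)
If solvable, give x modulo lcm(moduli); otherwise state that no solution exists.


Moduli 8, 9, 4 are not pairwise coprime, so CRT works modulo lcm(m_i) when all pairwise compatibility conditions hold.
Pairwise compatibility: gcd(m_i, m_j) must divide a_i - a_j for every pair.
Merge one congruence at a time:
  Start: x ≡ 6 (mod 8).
  Combine with x ≡ 0 (mod 9): gcd(8, 9) = 1; 0 - 6 = -6, which IS divisible by 1, so compatible.
    Write x = 6 + 8·t and substitute into x ≡ 0 (mod 9): 8·t ≡ 0 − 6 = -6 (mod 9).
    Reduce coefficients mod 9: 8·t ≡ 3 (mod 9).
    The inverse of 8 mod 9 is 8 (since 8·8 = 64 = 7·9 + 1), so t ≡ 8·3 = 24 ≡ 6 (mod 9).
    Then x = 6 + 8·6 = 54, valid modulo lcm(8, 9) = 72: x ≡ 54 (mod 72).
  Combine with x ≡ 2 (mod 4): gcd(72, 4) = 4; 2 - 54 = -52, which IS divisible by 4, so compatible.
    Write x = 54 + 72·t and substitute into x ≡ 2 (mod 4): 72·t ≡ 2 − 54 = -52 (mod 4).
    Divide the congruence (and modulus) by g = 4: 18·t ≡ -13 (mod 1).
    Modulo 1 every t works; take t = 0.
    Then x = 54 + 72·0 = 54, valid modulo lcm(72, 4) = 72: x ≡ 54 (mod 72).
Verify: 54 mod 8 = 6, 54 mod 9 = 0, 54 mod 4 = 2.

x ≡ 54 (mod 72).


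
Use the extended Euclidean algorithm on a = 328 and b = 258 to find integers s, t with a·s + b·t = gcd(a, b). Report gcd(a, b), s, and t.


Euclidean algorithm on (328, 258) — divide until remainder is 0:
  328 = 1 · 258 + 70
  258 = 3 · 70 + 48
  70 = 1 · 48 + 22
  48 = 2 · 22 + 4
  22 = 5 · 4 + 2
  4 = 2 · 2 + 0
gcd(328, 258) = 2.
Track Bezout coefficients alongside the remainders: start with r₀ = 328 = a·1 + b·0 (s = 1, t = 0) and r₁ = 258 = a·0 + b·1 (s = 0, t = 1); each new remainder r_{k+1} = r_{k-1} − q_k·r_k inherits s_{k+1} = s_{k-1} − q_k·s_k, t_{k+1} = t_{k-1} − q_k·t_k, so r_k = a·s_k + b·t_k at every step:
  q = 1: r = 70, s = 1 − 1·0 = 1, t = 0 − 1·1 = -1  (check: 328·1 + 258·(-1) = 70)
  q = 3: r = 48, s = 0 − 3·1 = -3, t = 1 − 3·(-1) = 4  (check: 328·(-3) + 258·4 = 48)
  q = 1: r = 22, s = 1 − 1·(-3) = 4, t = -1 − 1·4 = -5  (check: 328·4 + 258·(-5) = 22)
  q = 2: r = 4, s = -3 − 2·4 = -11, t = 4 − 2·(-5) = 14  (check: 328·(-11) + 258·14 = 4)
  q = 5: r = 2, s = 4 − 5·(-11) = 59, t = -5 − 5·14 = -75  (check: 328·59 + 258·(-75) = 2)
The row with r = 2 (the gcd) gives the Bezout coefficients s = 59, t = -75.
Result: 328 · (59) + 258 · (-75) = 2.

gcd(328, 258) = 2; s = 59, t = -75 (check: 328·59 + 258·(-75) = 2).


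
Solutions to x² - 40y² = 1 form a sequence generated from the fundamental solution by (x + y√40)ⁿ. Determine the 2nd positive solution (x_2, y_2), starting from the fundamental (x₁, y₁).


Step 1: Find the fundamental solution (x₁, y₁) of x² - 40y² = 1.
  Expand √40 as a continued fraction. a₀ = ⌊√40⌋ = 6; iterate m_{k+1} = d_k·a_k − m_k, d_{k+1} = (40 − m_{k+1}²)/d_k, a_{k+1} = ⌊(a₀ + m_{k+1})/d_{k+1}⌋ (starting m₀ = 0, d₀ = 1), with convergents p_k = a_k·p_{k-1} + p_{k-2}, q_k = a_k·q_{k-1} + q_{k-2} (p₋₁ = 1, q₋₁ = 0):
  k = 0: a₀ = 6; p₀/q₀ = 6/1; p₀² − 40·q₀² = 36 − 40 = -4.
  k = 1: m = 6, d = 4, a = ⌊(6 + 6)/4⌋ = 3; p/q = (3·6 + 1)/(3·1 + 0) = 19/3; p² − 40·q² = 361 − 360 = 1.
  The first convergent with p² − 40·q² = 1 gives the fundamental solution (x₁, y₁) = (19, 3).
Step 2: Apply the recurrence (x_{n+1}, y_{n+1}) = (x₁x_n + 40y₁y_n, x₁y_n + y₁x_n) repeatedly.
  From (x_1, y_1) = (19, 3): x_2 = 19·19 + 40·3·3 = 721; y_2 = 19·3 + 3·19 = 114.
Step 3: Verify x_2² - 40·y_2² = 519841 - 519840 = 1 (should be 1). ✓

(x_1, y_1) = (19, 3); (x_2, y_2) = (721, 114).


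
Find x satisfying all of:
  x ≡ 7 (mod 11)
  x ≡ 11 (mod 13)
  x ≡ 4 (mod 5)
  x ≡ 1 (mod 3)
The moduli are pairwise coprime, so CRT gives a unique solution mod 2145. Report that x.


Product of moduli M = 11 · 13 · 5 · 3 = 2145.
Merge one congruence at a time:
  Start: x ≡ 7 (mod 11).
  Combine with x ≡ 11 (mod 13); new modulus lcm = 143.
    Write x = 7 + 11·t and substitute into x ≡ 11 (mod 13): 11·t ≡ 11 − 7 = 4 (mod 13).
    The inverse of 11 mod 13 is 6 (since 11·6 = 66 = 5·13 + 1), so t ≡ 6·4 = 24 ≡ 11 (mod 13).
    Then x = 7 + 11·11 = 128, valid modulo lcm(11, 13) = 143: x ≡ 128 (mod 143).
  Combine with x ≡ 4 (mod 5); new modulus lcm = 715.
    Write x = 128 + 143·t and substitute into x ≡ 4 (mod 5): 143·t ≡ 4 − 128 = -124 (mod 5).
    Reduce coefficients mod 5: 3·t ≡ 1 (mod 5).
    The inverse of 3 mod 5 is 2 (since 3·2 = 6 = 1·5 + 1), so t ≡ 2·1 = 2 ≡ 2 (mod 5).
    Then x = 128 + 143·2 = 414, valid modulo lcm(143, 5) = 715: x ≡ 414 (mod 715).
  Combine with x ≡ 1 (mod 3); new modulus lcm = 2145.
    Write x = 414 + 715·t and substitute into x ≡ 1 (mod 3): 715·t ≡ 1 − 414 = -413 (mod 3).
    Reduce coefficients mod 3: 1·t ≡ 1 (mod 3).
    So t ≡ 1 (mod 3).
    Then x = 414 + 715·1 = 1129, valid modulo lcm(715, 3) = 2145: x ≡ 1129 (mod 2145).
Verify against each original: 1129 mod 11 = 7, 1129 mod 13 = 11, 1129 mod 5 = 4, 1129 mod 3 = 1.

x ≡ 1129 (mod 2145).


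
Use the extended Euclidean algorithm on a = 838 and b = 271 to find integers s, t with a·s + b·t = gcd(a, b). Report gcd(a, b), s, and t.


Euclidean algorithm on (838, 271) — divide until remainder is 0:
  838 = 3 · 271 + 25
  271 = 10 · 25 + 21
  25 = 1 · 21 + 4
  21 = 5 · 4 + 1
  4 = 4 · 1 + 0
gcd(838, 271) = 1.
Track Bezout coefficients alongside the remainders: start with r₀ = 838 = a·1 + b·0 (s = 1, t = 0) and r₁ = 271 = a·0 + b·1 (s = 0, t = 1); each new remainder r_{k+1} = r_{k-1} − q_k·r_k inherits s_{k+1} = s_{k-1} − q_k·s_k, t_{k+1} = t_{k-1} − q_k·t_k, so r_k = a·s_k + b·t_k at every step:
  q = 3: r = 25, s = 1 − 3·0 = 1, t = 0 − 3·1 = -3  (check: 838·1 + 271·(-3) = 25)
  q = 10: r = 21, s = 0 − 10·1 = -10, t = 1 − 10·(-3) = 31  (check: 838·(-10) + 271·31 = 21)
  q = 1: r = 4, s = 1 − 1·(-10) = 11, t = -3 − 1·31 = -34  (check: 838·11 + 271·(-34) = 4)
  q = 5: r = 1, s = -10 − 5·11 = -65, t = 31 − 5·(-34) = 201  (check: 838·(-65) + 271·201 = 1)
The row with r = 1 (the gcd) gives the Bezout coefficients s = -65, t = 201.
Result: 838 · (-65) + 271 · (201) = 1.

gcd(838, 271) = 1; s = -65, t = 201 (check: 838·(-65) + 271·201 = 1).


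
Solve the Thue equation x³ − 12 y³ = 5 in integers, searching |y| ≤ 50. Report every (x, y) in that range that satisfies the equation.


The equation is x³ - 12y³ = 5. For fixed y, x³ = 12·y³ + 5, so a solution requires the RHS to be a perfect cube.
Strategy: iterate y from -50 to 50, compute RHS = 12·y³ + 5, and check whether it is a (positive or negative) perfect cube.
Check small values of y:
  y = 0: RHS = 5 is not a perfect cube.
  y = 1: RHS = 17 is not a perfect cube.
  y = -1: RHS = -7 is not a perfect cube.
  y = 2: RHS = 101 is not a perfect cube.
  y = -2: RHS = -91 is not a perfect cube.
  y = 3: RHS = 329 is not a perfect cube.
  y = -3: RHS = -319 is not a perfect cube.
Continuing the search up to |y| = 50 finds no solutions either.
No (x, y) in the scanned range satisfies the equation.

No integer solutions with |y| ≤ 50.


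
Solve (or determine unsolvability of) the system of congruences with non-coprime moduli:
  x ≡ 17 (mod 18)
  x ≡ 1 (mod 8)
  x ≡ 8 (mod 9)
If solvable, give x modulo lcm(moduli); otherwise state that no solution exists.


Moduli 18, 8, 9 are not pairwise coprime, so CRT works modulo lcm(m_i) when all pairwise compatibility conditions hold.
Pairwise compatibility: gcd(m_i, m_j) must divide a_i - a_j for every pair.
Merge one congruence at a time:
  Start: x ≡ 17 (mod 18).
  Combine with x ≡ 1 (mod 8): gcd(18, 8) = 2; 1 - 17 = -16, which IS divisible by 2, so compatible.
    Write x = 17 + 18·t and substitute into x ≡ 1 (mod 8): 18·t ≡ 1 − 17 = -16 (mod 8).
    Divide the congruence (and modulus) by g = 2: 9·t ≡ -8 (mod 4).
    Reduce coefficients mod 4: 1·t ≡ 0 (mod 4).
    So t ≡ 0 (mod 4).
    Then x = 17 + 18·0 = 17, valid modulo lcm(18, 8) = 72: x ≡ 17 (mod 72).
  Combine with x ≡ 8 (mod 9): gcd(72, 9) = 9; 8 - 17 = -9, which IS divisible by 9, so compatible.
    Write x = 17 + 72·t and substitute into x ≡ 8 (mod 9): 72·t ≡ 8 − 17 = -9 (mod 9).
    Divide the congruence (and modulus) by g = 9: 8·t ≡ -1 (mod 1).
    Modulo 1 every t works; take t = 0.
    Then x = 17 + 72·0 = 17, valid modulo lcm(72, 9) = 72: x ≡ 17 (mod 72).
Verify: 17 mod 18 = 17, 17 mod 8 = 1, 17 mod 9 = 8.

x ≡ 17 (mod 72).


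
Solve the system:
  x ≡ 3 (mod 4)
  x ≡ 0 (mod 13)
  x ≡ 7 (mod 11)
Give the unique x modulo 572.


Moduli 4, 13, 11 are pairwise coprime; by CRT there is a unique solution modulo M = 4 · 13 · 11 = 572.
Solve pairwise, accumulating the modulus:
  Start with x ≡ 3 (mod 4).
  Combine with x ≡ 0 (mod 13): since gcd(4, 13) = 1, we get a unique residue mod 52.
    Write x = 3 + 4·t and substitute into x ≡ 0 (mod 13): 4·t ≡ 0 − 3 = -3 (mod 13).
    Reduce coefficients mod 13: 4·t ≡ 10 (mod 13).
    The inverse of 4 mod 13 is 10 (since 4·10 = 40 = 3·13 + 1), so t ≡ 10·10 = 100 ≡ 9 (mod 13).
    Then x = 3 + 4·9 = 39, valid modulo lcm(4, 13) = 52: x ≡ 39 (mod 52).
  Combine with x ≡ 7 (mod 11): since gcd(52, 11) = 1, we get a unique residue mod 572.
    Write x = 39 + 52·t and substitute into x ≡ 7 (mod 11): 52·t ≡ 7 − 39 = -32 (mod 11).
    Reduce coefficients mod 11: 8·t ≡ 1 (mod 11).
    The inverse of 8 mod 11 is 7 (since 8·7 = 56 = 5·11 + 1), so t ≡ 7·1 = 7 ≡ 7 (mod 11).
    Then x = 39 + 52·7 = 403, valid modulo lcm(52, 11) = 572: x ≡ 403 (mod 572).
Verify: 403 mod 4 = 3 ✓, 403 mod 13 = 0 ✓, 403 mod 11 = 7 ✓.

x ≡ 403 (mod 572).


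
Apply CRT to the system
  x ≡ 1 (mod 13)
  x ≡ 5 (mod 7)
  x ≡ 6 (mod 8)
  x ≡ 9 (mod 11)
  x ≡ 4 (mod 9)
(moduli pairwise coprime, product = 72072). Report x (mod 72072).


Product of moduli M = 13 · 7 · 8 · 11 · 9 = 72072.
Merge one congruence at a time:
  Start: x ≡ 1 (mod 13).
  Combine with x ≡ 5 (mod 7); new modulus lcm = 91.
    Write x = 1 + 13·t and substitute into x ≡ 5 (mod 7): 13·t ≡ 5 − 1 = 4 (mod 7).
    Reduce coefficients mod 7: 6·t ≡ 4 (mod 7).
    The inverse of 6 mod 7 is 6 (since 6·6 = 36 = 5·7 + 1), so t ≡ 6·4 = 24 ≡ 3 (mod 7).
    Then x = 1 + 13·3 = 40, valid modulo lcm(13, 7) = 91: x ≡ 40 (mod 91).
  Combine with x ≡ 6 (mod 8); new modulus lcm = 728.
    Write x = 40 + 91·t and substitute into x ≡ 6 (mod 8): 91·t ≡ 6 − 40 = -34 (mod 8).
    Reduce coefficients mod 8: 3·t ≡ 6 (mod 8).
    The inverse of 3 mod 8 is 3 (since 3·3 = 9 = 1·8 + 1), so t ≡ 3·6 = 18 ≡ 2 (mod 8).
    Then x = 40 + 91·2 = 222, valid modulo lcm(91, 8) = 728: x ≡ 222 (mod 728).
  Combine with x ≡ 9 (mod 11); new modulus lcm = 8008.
    Write x = 222 + 728·t and substitute into x ≡ 9 (mod 11): 728·t ≡ 9 − 222 = -213 (mod 11).
    Reduce coefficients mod 11: 2·t ≡ 7 (mod 11).
    The inverse of 2 mod 11 is 6 (since 2·6 = 12 = 1·11 + 1), so t ≡ 6·7 = 42 ≡ 9 (mod 11).
    Then x = 222 + 728·9 = 6774, valid modulo lcm(728, 11) = 8008: x ≡ 6774 (mod 8008).
  Combine with x ≡ 4 (mod 9); new modulus lcm = 72072.
    Write x = 6774 + 8008·t and substitute into x ≡ 4 (mod 9): 8008·t ≡ 4 − 6774 = -6770 (mod 9).
    Reduce coefficients mod 9: 7·t ≡ 7 (mod 9).
    The inverse of 7 mod 9 is 4 (since 7·4 = 28 = 3·9 + 1), so t ≡ 4·7 = 28 ≡ 1 (mod 9).
    Then x = 6774 + 8008·1 = 14782, valid modulo lcm(8008, 9) = 72072: x ≡ 14782 (mod 72072).
Verify against each original: 14782 mod 13 = 1, 14782 mod 7 = 5, 14782 mod 8 = 6, 14782 mod 11 = 9, 14782 mod 9 = 4.

x ≡ 14782 (mod 72072).


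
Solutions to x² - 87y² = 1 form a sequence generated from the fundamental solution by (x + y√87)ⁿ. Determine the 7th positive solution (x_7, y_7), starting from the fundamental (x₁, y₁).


Step 1: Find the fundamental solution (x₁, y₁) of x² - 87y² = 1.
  Expand √87 as a continued fraction. a₀ = ⌊√87⌋ = 9; iterate m_{k+1} = d_k·a_k − m_k, d_{k+1} = (87 − m_{k+1}²)/d_k, a_{k+1} = ⌊(a₀ + m_{k+1})/d_{k+1}⌋ (starting m₀ = 0, d₀ = 1), with convergents p_k = a_k·p_{k-1} + p_{k-2}, q_k = a_k·q_{k-1} + q_{k-2} (p₋₁ = 1, q₋₁ = 0):
  k = 0: a₀ = 9; p₀/q₀ = 9/1; p₀² − 87·q₀² = 81 − 87 = -6.
  k = 1: m = 9, d = 6, a = ⌊(9 + 9)/6⌋ = 3; p/q = (3·9 + 1)/(3·1 + 0) = 28/3; p² − 87·q² = 784 − 783 = 1.
  The first convergent with p² − 87·q² = 1 gives the fundamental solution (x₁, y₁) = (28, 3).
Step 2: Apply the recurrence (x_{n+1}, y_{n+1}) = (x₁x_n + 87y₁y_n, x₁y_n + y₁x_n) repeatedly.
  From (x_1, y_1) = (28, 3): x_2 = 28·28 + 87·3·3 = 1567; y_2 = 28·3 + 3·28 = 168.
  From (x_2, y_2) = (1567, 168): x_3 = 28·1567 + 87·3·168 = 87724; y_3 = 28·168 + 3·1567 = 9405.
  From (x_3, y_3) = (87724, 9405): x_4 = 28·87724 + 87·3·9405 = 4910977; y_4 = 28·9405 + 3·87724 = 526512.
  From (x_4, y_4) = (4910977, 526512): x_5 = 28·4910977 + 87·3·526512 = 274926988; y_5 = 28·526512 + 3·4910977 = 29475267.
  From (x_5, y_5) = (274926988, 29475267): x_6 = 28·274926988 + 87·3·29475267 = 15391000351; y_6 = 28·29475267 + 3·274926988 = 1650088440.
  From (x_6, y_6) = (15391000351, 1650088440): x_7 = 28·15391000351 + 87·3·1650088440 = 861621092668; y_7 = 28·1650088440 + 3·15391000351 = 92375477373.
Step 3: Verify x_7² - 87·y_7² = 742390907330398243358224 - 742390907330398243358223 = 1 (should be 1). ✓

(x_1, y_1) = (28, 3); (x_7, y_7) = (861621092668, 92375477373).
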